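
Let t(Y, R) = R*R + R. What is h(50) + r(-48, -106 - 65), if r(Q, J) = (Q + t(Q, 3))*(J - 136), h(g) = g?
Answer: 11102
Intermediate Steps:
t(Y, R) = R + R² (t(Y, R) = R² + R = R + R²)
r(Q, J) = (-136 + J)*(12 + Q) (r(Q, J) = (Q + 3*(1 + 3))*(J - 136) = (Q + 3*4)*(-136 + J) = (Q + 12)*(-136 + J) = (12 + Q)*(-136 + J) = (-136 + J)*(12 + Q))
h(50) + r(-48, -106 - 65) = 50 + (-1632 - 136*(-48) + 12*(-106 - 65) + (-106 - 65)*(-48)) = 50 + (-1632 + 6528 + 12*(-171) - 171*(-48)) = 50 + (-1632 + 6528 - 2052 + 8208) = 50 + 11052 = 11102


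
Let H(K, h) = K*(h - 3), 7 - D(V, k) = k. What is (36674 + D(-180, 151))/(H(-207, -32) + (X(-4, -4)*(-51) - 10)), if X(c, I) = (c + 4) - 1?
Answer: 18265/3643 ≈ 5.0137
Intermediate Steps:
D(V, k) = 7 - k
X(c, I) = 3 + c (X(c, I) = (4 + c) - 1 = 3 + c)
H(K, h) = K*(-3 + h)
(36674 + D(-180, 151))/(H(-207, -32) + (X(-4, -4)*(-51) - 10)) = (36674 + (7 - 1*151))/(-207*(-3 - 32) + ((3 - 4)*(-51) - 10)) = (36674 + (7 - 151))/(-207*(-35) + (-1*(-51) - 10)) = (36674 - 144)/(7245 + (51 - 10)) = 36530/(7245 + 41) = 36530/7286 = 36530*(1/7286) = 18265/3643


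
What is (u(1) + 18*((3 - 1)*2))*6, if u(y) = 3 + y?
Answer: 456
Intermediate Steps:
(u(1) + 18*((3 - 1)*2))*6 = ((3 + 1) + 18*((3 - 1)*2))*6 = (4 + 18*(2*2))*6 = (4 + 18*4)*6 = (4 + 72)*6 = 76*6 = 456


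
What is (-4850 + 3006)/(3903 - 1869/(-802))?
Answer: -1478888/3132075 ≈ -0.47218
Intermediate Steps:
(-4850 + 3006)/(3903 - 1869/(-802)) = -1844/(3903 - 1869*(-1/802)) = -1844/(3903 + 1869/802) = -1844/3132075/802 = -1844*802/3132075 = -1478888/3132075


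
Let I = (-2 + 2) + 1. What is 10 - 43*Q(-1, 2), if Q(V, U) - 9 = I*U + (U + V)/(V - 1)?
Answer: -883/2 ≈ -441.50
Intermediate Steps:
I = 1 (I = 0 + 1 = 1)
Q(V, U) = 9 + U + (U + V)/(-1 + V) (Q(V, U) = 9 + (1*U + (U + V)/(V - 1)) = 9 + (U + (U + V)/(-1 + V)) = 9 + U + (U + V)/(-1 + V))
10 - 43*Q(-1, 2) = 10 - 43*(-9 + 10*(-1) + 2*(-1))/(-1 - 1) = 10 - 43*(-9 - 10 - 2)/(-2) = 10 - (-43)*(-21)/2 = 10 - 43*21/2 = 10 - 903/2 = -883/2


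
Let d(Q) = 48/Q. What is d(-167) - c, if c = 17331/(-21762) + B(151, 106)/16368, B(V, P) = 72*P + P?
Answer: 1930151/53302392 ≈ 0.036211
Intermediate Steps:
B(V, P) = 73*P
c = -103297/319176 (c = 17331/(-21762) + (73*106)/16368 = 17331*(-1/21762) + 7738*(1/16368) = -5777/7254 + 3869/8184 = -103297/319176 ≈ -0.32364)
d(-167) - c = 48/(-167) - 1*(-103297/319176) = 48*(-1/167) + 103297/319176 = -48/167 + 103297/319176 = 1930151/53302392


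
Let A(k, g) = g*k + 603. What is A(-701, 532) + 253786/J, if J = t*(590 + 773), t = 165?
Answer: -83734676669/224895 ≈ -3.7233e+5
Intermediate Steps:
A(k, g) = 603 + g*k
J = 224895 (J = 165*(590 + 773) = 165*1363 = 224895)
A(-701, 532) + 253786/J = (603 + 532*(-701)) + 253786/224895 = (603 - 372932) + 253786*(1/224895) = -372329 + 253786/224895 = -83734676669/224895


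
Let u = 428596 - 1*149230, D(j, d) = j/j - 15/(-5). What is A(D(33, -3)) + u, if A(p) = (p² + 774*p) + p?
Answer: 282482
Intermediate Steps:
D(j, d) = 4 (D(j, d) = 1 - 15*(-⅕) = 1 + 3 = 4)
A(p) = p² + 775*p
u = 279366 (u = 428596 - 149230 = 279366)
A(D(33, -3)) + u = 4*(775 + 4) + 279366 = 4*779 + 279366 = 3116 + 279366 = 282482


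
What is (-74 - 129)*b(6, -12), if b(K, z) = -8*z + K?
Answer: -20706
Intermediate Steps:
b(K, z) = K - 8*z
(-74 - 129)*b(6, -12) = (-74 - 129)*(6 - 8*(-12)) = -203*(6 + 96) = -203*102 = -20706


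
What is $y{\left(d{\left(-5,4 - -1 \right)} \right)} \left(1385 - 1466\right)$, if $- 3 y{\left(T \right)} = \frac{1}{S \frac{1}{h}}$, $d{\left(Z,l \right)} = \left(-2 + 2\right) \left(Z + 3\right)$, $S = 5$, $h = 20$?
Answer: $108$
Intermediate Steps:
$d{\left(Z,l \right)} = 0$ ($d{\left(Z,l \right)} = 0 \left(3 + Z\right) = 0$)
$y{\left(T \right)} = - \frac{4}{3}$ ($y{\left(T \right)} = - \frac{1}{3 \cdot \frac{5}{20}} = - \frac{1}{3 \cdot 5 \cdot \frac{1}{20}} = - \frac{\frac{1}{\frac{1}{4}}}{3} = \left(- \frac{1}{3}\right) 4 = - \frac{4}{3}$)
$y{\left(d{\left(-5,4 - -1 \right)} \right)} \left(1385 - 1466\right) = - \frac{4 \left(1385 - 1466\right)}{3} = \left(- \frac{4}{3}\right) \left(-81\right) = 108$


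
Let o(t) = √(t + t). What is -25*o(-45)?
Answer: -75*I*√10 ≈ -237.17*I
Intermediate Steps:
o(t) = √2*√t (o(t) = √(2*t) = √2*√t)
-25*o(-45) = -25*√2*√(-45) = -25*√2*3*I*√5 = -75*I*√10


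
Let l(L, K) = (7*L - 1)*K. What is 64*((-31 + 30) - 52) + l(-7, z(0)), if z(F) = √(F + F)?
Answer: -3392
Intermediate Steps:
z(F) = √2*√F (z(F) = √(2*F) = √2*√F)
l(L, K) = K*(-1 + 7*L) (l(L, K) = (-1 + 7*L)*K = K*(-1 + 7*L))
64*((-31 + 30) - 52) + l(-7, z(0)) = 64*((-31 + 30) - 52) + (√2*√0)*(-1 + 7*(-7)) = 64*(-1 - 52) + (√2*0)*(-1 - 49) = 64*(-53) + 0*(-50) = -3392 + 0 = -3392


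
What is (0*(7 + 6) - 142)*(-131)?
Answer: 18602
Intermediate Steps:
(0*(7 + 6) - 142)*(-131) = (0*13 - 142)*(-131) = (0 - 142)*(-131) = -142*(-131) = 18602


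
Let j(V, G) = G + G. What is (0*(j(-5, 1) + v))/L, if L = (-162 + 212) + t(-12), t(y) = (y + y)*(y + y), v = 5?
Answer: 0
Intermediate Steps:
j(V, G) = 2*G
t(y) = 4*y**2 (t(y) = (2*y)*(2*y) = 4*y**2)
L = 626 (L = (-162 + 212) + 4*(-12)**2 = 50 + 4*144 = 50 + 576 = 626)
(0*(j(-5, 1) + v))/L = (0*(2*1 + 5))/626 = (0*(2 + 5))*(1/626) = (0*7)*(1/626) = 0*(1/626) = 0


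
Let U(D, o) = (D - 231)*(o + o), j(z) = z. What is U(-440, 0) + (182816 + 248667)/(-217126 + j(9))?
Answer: -431483/217117 ≈ -1.9873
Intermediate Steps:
U(D, o) = 2*o*(-231 + D) (U(D, o) = (-231 + D)*(2*o) = 2*o*(-231 + D))
U(-440, 0) + (182816 + 248667)/(-217126 + j(9)) = 2*0*(-231 - 440) + (182816 + 248667)/(-217126 + 9) = 2*0*(-671) + 431483/(-217117) = 0 + 431483*(-1/217117) = 0 - 431483/217117 = -431483/217117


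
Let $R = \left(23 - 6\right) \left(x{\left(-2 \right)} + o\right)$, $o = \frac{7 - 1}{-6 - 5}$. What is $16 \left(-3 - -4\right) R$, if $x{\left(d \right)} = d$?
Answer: $- \frac{7616}{11} \approx -692.36$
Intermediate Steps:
$o = - \frac{6}{11}$ ($o = \frac{6}{-11} = 6 \left(- \frac{1}{11}\right) = - \frac{6}{11} \approx -0.54545$)
$R = - \frac{476}{11}$ ($R = \left(23 - 6\right) \left(-2 - \frac{6}{11}\right) = 17 \left(- \frac{28}{11}\right) = - \frac{476}{11} \approx -43.273$)
$16 \left(-3 - -4\right) R = 16 \left(-3 - -4\right) \left(- \frac{476}{11}\right) = 16 \left(-3 + 4\right) \left(- \frac{476}{11}\right) = 16 \cdot 1 \left(- \frac{476}{11}\right) = 16 \left(- \frac{476}{11}\right) = - \frac{7616}{11}$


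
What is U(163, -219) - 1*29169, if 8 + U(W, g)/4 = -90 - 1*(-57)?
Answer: -29333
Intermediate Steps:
U(W, g) = -164 (U(W, g) = -32 + 4*(-90 - 1*(-57)) = -32 + 4*(-90 + 57) = -32 + 4*(-33) = -32 - 132 = -164)
U(163, -219) - 1*29169 = -164 - 1*29169 = -164 - 29169 = -29333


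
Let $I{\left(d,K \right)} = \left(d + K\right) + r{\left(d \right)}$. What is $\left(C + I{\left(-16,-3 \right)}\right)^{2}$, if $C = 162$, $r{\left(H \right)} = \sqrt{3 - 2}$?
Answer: $20736$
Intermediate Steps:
$r{\left(H \right)} = 1$ ($r{\left(H \right)} = \sqrt{1} = 1$)
$I{\left(d,K \right)} = 1 + K + d$ ($I{\left(d,K \right)} = \left(d + K\right) + 1 = \left(K + d\right) + 1 = 1 + K + d$)
$\left(C + I{\left(-16,-3 \right)}\right)^{2} = \left(162 - 18\right)^{2} = 144^{2} = 20736$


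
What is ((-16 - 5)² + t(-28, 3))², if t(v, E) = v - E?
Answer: 168100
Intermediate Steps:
((-16 - 5)² + t(-28, 3))² = ((-16 - 5)² + (-28 - 1*3))² = ((-21)² + (-28 - 3))² = (441 - 31)² = 410² = 168100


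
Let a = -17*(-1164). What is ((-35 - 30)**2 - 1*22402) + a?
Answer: 1611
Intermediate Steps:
a = 19788
((-35 - 30)**2 - 1*22402) + a = ((-35 - 30)**2 - 1*22402) + 19788 = ((-65)**2 - 22402) + 19788 = (4225 - 22402) + 19788 = -18177 + 19788 = 1611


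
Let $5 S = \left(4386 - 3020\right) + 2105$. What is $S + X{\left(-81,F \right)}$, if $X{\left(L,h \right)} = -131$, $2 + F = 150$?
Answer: $\frac{2816}{5} \approx 563.2$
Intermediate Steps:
$F = 148$ ($F = -2 + 150 = 148$)
$S = \frac{3471}{5}$ ($S = \frac{\left(4386 - 3020\right) + 2105}{5} = \frac{1366 + 2105}{5} = \frac{1}{5} \cdot 3471 = \frac{3471}{5} \approx 694.2$)
$S + X{\left(-81,F \right)} = \frac{3471}{5} - 131 = \frac{2816}{5}$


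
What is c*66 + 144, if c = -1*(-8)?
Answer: 672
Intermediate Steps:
c = 8
c*66 + 144 = 8*66 + 144 = 528 + 144 = 672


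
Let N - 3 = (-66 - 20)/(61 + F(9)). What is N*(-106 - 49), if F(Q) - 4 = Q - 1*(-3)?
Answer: -22475/77 ≈ -291.88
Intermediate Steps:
F(Q) = 7 + Q (F(Q) = 4 + (Q - 1*(-3)) = 4 + (Q + 3) = 4 + (3 + Q) = 7 + Q)
N = 145/77 (N = 3 + (-66 - 20)/(61 + (7 + 9)) = 3 - 86/(61 + 16) = 3 - 86/77 = 145/77 ≈ 1.8831)
N*(-106 - 49) = 145*(-106 - 49)/77 = (145/77)*(-155) = -22475/77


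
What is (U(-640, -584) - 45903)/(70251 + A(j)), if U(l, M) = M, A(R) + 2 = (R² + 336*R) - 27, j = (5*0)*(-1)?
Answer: -46487/70222 ≈ -0.66200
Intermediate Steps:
j = 0 (j = 0*(-1) = 0)
A(R) = -29 + R² + 336*R (A(R) = -2 + ((R² + 336*R) - 27) = -2 + (-27 + R² + 336*R) = -29 + R² + 336*R)
(U(-640, -584) - 45903)/(70251 + A(j)) = (-584 - 45903)/(70251 + (-29 + 0² + 336*0)) = -46487/(70251 + (-29 + 0 + 0)) = -46487/(70251 - 29) = -46487/70222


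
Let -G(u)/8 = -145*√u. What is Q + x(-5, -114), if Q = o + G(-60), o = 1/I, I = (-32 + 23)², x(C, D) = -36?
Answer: -2915/81 + 2320*I*√15 ≈ -35.988 + 8985.3*I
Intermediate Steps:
I = 81 (I = (-9)² = 81)
o = 1/81 ≈ 0.012346
G(u) = 1160*√u (G(u) = -(-1160)*√u = 1160*√u)
Q = 1/81 + 2320*I*√15 (Q = 1/81 + 1160*√(-60) = 1/81 + 1160*(2*I*√15) = 1/81 + 2320*I*√15 ≈ 0.012346 + 8985.3*I)
Q + x(-5, -114) = (1/81 + 2320*I*√15) - 36 = -2915/81 + 2320*I*√15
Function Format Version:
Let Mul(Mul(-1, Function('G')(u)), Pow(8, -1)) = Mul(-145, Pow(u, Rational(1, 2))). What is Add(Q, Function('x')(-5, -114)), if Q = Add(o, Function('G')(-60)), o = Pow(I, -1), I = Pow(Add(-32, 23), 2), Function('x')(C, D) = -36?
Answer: Add(Rational(-2915, 81), Mul(2320, I, Pow(15, Rational(1, 2)))) ≈ Add(-35.988, Mul(8985.3, I))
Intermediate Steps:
I = 81 (I = Pow(-9, 2) = 81)
o = Rational(1, 81) (o = Pow(81, -1) = Rational(1, 81) ≈ 0.012346)
Function('G')(u) = Mul(1160, Pow(u, Rational(1, 2))) (Function('G')(u) = Mul(-8, Mul(-145, Pow(u, Rational(1, 2)))) = Mul(1160, Pow(u, Rational(1, 2))))
Q = Add(Rational(1, 81), Mul(2320, I, Pow(15, Rational(1, 2)))) (Q = Add(Rational(1, 81), Mul(1160, Pow(-60, Rational(1, 2)))) = Add(Rational(1, 81), Mul(1160, Mul(2, I, Pow(15, Rational(1, 2))))) = Add(Rational(1, 81), Mul(2320, I, Pow(15, Rational(1, 2)))) ≈ Add(0.012346, Mul(8985.3, I)))
Add(Q, Function('x')(-5, -114)) = Add(Add(Rational(1, 81), Mul(2320, I, Pow(15, Rational(1, 2)))), -36) = Add(Rational(-2915, 81), Mul(2320, I, Pow(15, Rational(1, 2))))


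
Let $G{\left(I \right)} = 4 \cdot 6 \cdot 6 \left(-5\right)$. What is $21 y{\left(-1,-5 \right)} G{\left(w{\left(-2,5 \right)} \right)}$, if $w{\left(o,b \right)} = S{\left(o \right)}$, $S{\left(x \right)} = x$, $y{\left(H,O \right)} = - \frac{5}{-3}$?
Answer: $-25200$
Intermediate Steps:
$y{\left(H,O \right)} = \frac{5}{3}$ ($y{\left(H,O \right)} = \left(-5\right) \left(- \frac{1}{3}\right) = \frac{5}{3}$)
$w{\left(o,b \right)} = o$
$G{\left(I \right)} = -720$ ($G{\left(I \right)} = 24 \left(-30\right) = -720$)
$21 y{\left(-1,-5 \right)} G{\left(w{\left(-2,5 \right)} \right)} = 21 \cdot \frac{5}{3} \left(-720\right) = 35 \left(-720\right) = -25200$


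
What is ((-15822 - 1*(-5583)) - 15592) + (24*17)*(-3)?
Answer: -27055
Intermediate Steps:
((-15822 - 1*(-5583)) - 15592) + (24*17)*(-3) = ((-15822 + 5583) - 15592) + 408*(-3) = (-10239 - 15592) - 1224 = -25831 - 1224 = -27055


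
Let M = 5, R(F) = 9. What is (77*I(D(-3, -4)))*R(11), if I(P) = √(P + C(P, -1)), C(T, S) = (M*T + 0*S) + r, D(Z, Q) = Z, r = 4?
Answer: 693*I*√14 ≈ 2593.0*I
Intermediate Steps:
C(T, S) = 4 + 5*T (C(T, S) = (5*T + 0*S) + 4 = (5*T + 0) + 4 = 5*T + 4 = 4 + 5*T)
I(P) = √(4 + 6*P) (I(P) = √(P + (4 + 5*P)) = √(4 + 6*P))
(77*I(D(-3, -4)))*R(11) = (77*√(4 + 6*(-3)))*9 = (77*√(4 - 18))*9 = (77*√(-14))*9 = (77*(I*√14))*9 = (77*I*√14)*9 = 693*I*√14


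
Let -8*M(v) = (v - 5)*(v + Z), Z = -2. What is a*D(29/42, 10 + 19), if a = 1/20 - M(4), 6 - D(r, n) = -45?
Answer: -51/5 ≈ -10.200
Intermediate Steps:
D(r, n) = 51 (D(r, n) = 6 - 1*(-45) = 6 + 45 = 51)
M(v) = -(-5 + v)*(-2 + v)/8 (M(v) = -(v - 5)*(v - 2)/8 = -(-5 + v)*(-2 + v)/8)
a = -⅕ (a = 1/20 - (-5/4 - ⅛*4² + (7/8)*4) = 1/20 - (-5/4 - ⅛*16 + 7/2) = 1/20 - (-5/4 - 2 + 7/2) = 1/20 - 1*¼ = 1/20 - ¼ = -⅕ ≈ -0.20000)
a*D(29/42, 10 + 19) = -⅕*51 = -51/5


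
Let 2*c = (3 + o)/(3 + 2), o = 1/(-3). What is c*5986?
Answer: 23944/15 ≈ 1596.3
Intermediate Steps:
o = -⅓ ≈ -0.33333
c = 4/15 (c = ((3 - ⅓)/(3 + 2))/2 = ((8/3)/5)/2 = ((8/3)*(⅕))/2 = (½)*(8/15) = 4/15 ≈ 0.26667)
c*5986 = (4/15)*5986 = 23944/15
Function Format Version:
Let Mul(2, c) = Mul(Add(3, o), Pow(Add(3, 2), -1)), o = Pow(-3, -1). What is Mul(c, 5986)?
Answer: Rational(23944, 15) ≈ 1596.3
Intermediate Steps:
o = Rational(-1, 3) ≈ -0.33333
c = Rational(4, 15) (c = Mul(Rational(1, 2), Mul(Add(3, Rational(-1, 3)), Pow(Add(3, 2), -1))) = Mul(Rational(1, 2), Mul(Rational(8, 3), Pow(5, -1))) = Mul(Rational(1, 2), Mul(Rational(8, 3), Rational(1, 5))) = Mul(Rational(1, 2), Rational(8, 15)) = Rational(4, 15) ≈ 0.26667)
Mul(c, 5986) = Mul(Rational(4, 15), 5986) = Rational(23944, 15)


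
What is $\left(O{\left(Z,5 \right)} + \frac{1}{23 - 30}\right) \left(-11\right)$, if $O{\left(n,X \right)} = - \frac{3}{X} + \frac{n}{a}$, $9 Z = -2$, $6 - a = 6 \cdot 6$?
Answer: $\frac{1529}{189} \approx 8.09$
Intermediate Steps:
$a = -30$ ($a = 6 - 6 \cdot 6 = 6 - 36 = -30$)
$Z = - \frac{2}{9}$ ($Z = \frac{1}{9} \left(-2\right) = - \frac{2}{9} \approx -0.22222$)
$O{\left(n,X \right)} = - \frac{3}{X} - \frac{n}{30}$ ($O{\left(n,X \right)} = - \frac{3}{X} + \frac{n}{-30} = - \frac{3}{X} + n \left(- \frac{1}{30}\right) = - \frac{3}{X} - \frac{n}{30}$)
$\left(O{\left(Z,5 \right)} + \frac{1}{23 - 30}\right) \left(-11\right) = \left(\left(- \frac{3}{5} - - \frac{1}{135}\right) + \frac{1}{23 - 30}\right) \left(-11\right) = \left(\left(\left(-3\right) \frac{1}{5} + \frac{1}{135}\right) + \frac{1}{-7}\right) \left(-11\right) = \left(\left(- \frac{3}{5} + \frac{1}{135}\right) - \frac{1}{7}\right) \left(-11\right) = \left(- \frac{16}{27} - \frac{1}{7}\right) \left(-11\right) = \left(- \frac{139}{189}\right) \left(-11\right) = \frac{1529}{189}$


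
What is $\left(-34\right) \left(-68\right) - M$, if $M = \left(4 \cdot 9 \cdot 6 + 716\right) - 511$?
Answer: $1891$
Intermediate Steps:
$M = 421$ ($M = \left(36 \cdot 6 + 716\right) - 511 = \left(216 + 716\right) - 511 = 932 - 511 = 421$)
$\left(-34\right) \left(-68\right) - M = \left(-34\right) \left(-68\right) - 421 = 2312 - 421 = 1891$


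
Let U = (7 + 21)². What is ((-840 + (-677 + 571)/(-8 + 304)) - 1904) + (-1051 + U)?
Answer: -445681/148 ≈ -3011.4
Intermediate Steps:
U = 784 (U = 28² = 784)
((-840 + (-677 + 571)/(-8 + 304)) - 1904) + (-1051 + U) = ((-840 + (-677 + 571)/(-8 + 304)) - 1904) + (-1051 + 784) = ((-840 - 106/296) - 1904) - 267 = ((-840 - 106*1/296) - 1904) - 267 = ((-840 - 53/148) - 1904) - 267 = (-124373/148 - 1904) - 267 = -406165/148 - 267 = -445681/148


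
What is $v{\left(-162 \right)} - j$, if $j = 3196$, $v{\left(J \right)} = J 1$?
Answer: $-3358$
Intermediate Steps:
$v{\left(J \right)} = J$
$v{\left(-162 \right)} - j = -162 - 3196 = -3358$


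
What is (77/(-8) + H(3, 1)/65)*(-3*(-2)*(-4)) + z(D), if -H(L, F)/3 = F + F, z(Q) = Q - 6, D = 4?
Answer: 15029/65 ≈ 231.22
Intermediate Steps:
z(Q) = -6 + Q
H(L, F) = -6*F (H(L, F) = -3*(F + F) = -6*F)
(77/(-8) + H(3, 1)/65)*(-3*(-2)*(-4)) + z(D) = (77/(-8) - 6*1/65)*(-3*(-2)*(-4)) + (-6 + 4) = (77*(-⅛) - 6*1/65)*(6*(-4)) - 2 = (-77/8 - 6/65)*(-24) - 2 = -5053/520*(-24) - 2 = 15159/65 - 2 = 15029/65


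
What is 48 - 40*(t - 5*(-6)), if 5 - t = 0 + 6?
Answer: -1112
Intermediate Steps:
t = -1 (t = 5 - (0 + 6) = 5 - 1*6 = 5 - 6 = -1)
48 - 40*(t - 5*(-6)) = 48 - 40*(-1 - 5*(-6)) = 48 - 40*(-1 + 30) = 48 - 40*29 = 48 - 1160 = -1112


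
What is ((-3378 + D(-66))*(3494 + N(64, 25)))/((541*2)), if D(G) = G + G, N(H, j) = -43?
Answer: -6056505/541 ≈ -11195.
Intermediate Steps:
D(G) = 2*G
((-3378 + D(-66))*(3494 + N(64, 25)))/((541*2)) = ((-3378 + 2*(-66))*(3494 - 43))/((541*2)) = ((-3378 - 132)*3451)/1082 = -3510*3451*(1/1082) = -12113010*1/1082 = -6056505/541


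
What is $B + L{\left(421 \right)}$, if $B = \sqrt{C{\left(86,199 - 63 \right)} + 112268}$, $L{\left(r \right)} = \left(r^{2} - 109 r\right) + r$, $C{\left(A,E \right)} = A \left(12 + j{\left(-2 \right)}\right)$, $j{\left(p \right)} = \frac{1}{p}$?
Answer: $131773 + \sqrt{113257} \approx 1.3211 \cdot 10^{5}$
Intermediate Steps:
$C{\left(A,E \right)} = \frac{23 A}{2}$ ($C{\left(A,E \right)} = A \left(12 + \frac{1}{-2}\right) = A \left(12 - \frac{1}{2}\right) = A \frac{23}{2} = \frac{23 A}{2}$)
$L{\left(r \right)} = r^{2} - 108 r$
$B = \sqrt{113257}$ ($B = \sqrt{\frac{23}{2} \cdot 86 + 112268} = \sqrt{989 + 112268} = \sqrt{113257} \approx 336.54$)
$B + L{\left(421 \right)} = \sqrt{113257} + 421 \left(-108 + 421\right) = \sqrt{113257} + 421 \cdot 313 = \sqrt{113257} + 131773 = 131773 + \sqrt{113257}$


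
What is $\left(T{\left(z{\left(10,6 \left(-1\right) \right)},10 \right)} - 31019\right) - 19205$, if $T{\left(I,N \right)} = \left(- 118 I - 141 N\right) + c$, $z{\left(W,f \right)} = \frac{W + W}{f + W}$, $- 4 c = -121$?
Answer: $- \frac{208775}{4} \approx -52194.0$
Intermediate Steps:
$c = \frac{121}{4}$ ($c = \left(- \frac{1}{4}\right) \left(-121\right) = \frac{121}{4} \approx 30.25$)
$z{\left(W,f \right)} = \frac{2 W}{W + f}$
$T{\left(I,N \right)} = \frac{121}{4} - 141 N - 118 I$ ($T{\left(I,N \right)} = \left(- 118 I - 141 N\right) + \frac{121}{4} = \left(- 141 N - 118 I\right) + \frac{121}{4} = \frac{121}{4} - 141 N - 118 I$)
$\left(T{\left(z{\left(10,6 \left(-1\right) \right)},10 \right)} - 31019\right) - 19205 = \left(\left(\frac{121}{4} - 1410 - 118 \cdot 2 \cdot 10 \frac{1}{10 + 6 \left(-1\right)}\right) - 31019\right) - 19205 = \left(\left(\frac{121}{4} - 1410 - 118 \cdot 2 \cdot 10 \frac{1}{10 - 6}\right) - 31019\right) - 19205 = \left(\left(\frac{121}{4} - 1410 - 118 \cdot 2 \cdot 10 \cdot \frac{1}{4}\right) - 31019\right) - 19205 = \left(\left(\frac{121}{4} - 1410 - 590\right) - 31019\right) - 19205 = \left(- \frac{7879}{4} - 31019\right) - 19205 = - \frac{131955}{4} - 19205 = - \frac{208775}{4}$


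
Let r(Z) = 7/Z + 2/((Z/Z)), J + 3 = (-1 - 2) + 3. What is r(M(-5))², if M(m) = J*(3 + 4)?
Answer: 25/9 ≈ 2.7778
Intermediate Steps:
J = -3 (J = -3 + ((-1 - 2) + 3) = -3 + (-3 + 3) = -3 + 0 = -3)
M(m) = -21 (M(m) = -3*(3 + 4) = -3*7 = -21)
r(Z) = 2 + 7/Z (r(Z) = 7/Z + 2/1 = 7/Z + 2*1 = 7/Z + 2 = 2 + 7/Z)
r(M(-5))² = (2 + 7/(-21))² = (2 + 7*(-1/21))² = (2 - ⅓)² = (5/3)² = 25/9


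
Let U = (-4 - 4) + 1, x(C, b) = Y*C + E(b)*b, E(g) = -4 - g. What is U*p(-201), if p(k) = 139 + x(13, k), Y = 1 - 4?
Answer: 276479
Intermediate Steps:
Y = -3
x(C, b) = -3*C + b*(-4 - b) (x(C, b) = -3*C + (-4 - b)*b = -3*C + b*(-4 - b))
p(k) = 100 - k*(4 + k) (p(k) = 139 + (-3*13 - k*(4 + k)) = 139 + (-39 - k*(4 + k)) = 100 - k*(4 + k))
U = -7 (U = -8 + 1 = -7)
U*p(-201) = -7*(100 - 1*(-201)*(4 - 201)) = -7*(100 - 1*(-201)*(-197)) = -7*(100 - 39597) = -7*(-39497) = 276479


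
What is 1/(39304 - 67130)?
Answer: -1/27826 ≈ -3.5938e-5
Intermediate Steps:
1/(39304 - 67130) = 1/(-27826) = -1/27826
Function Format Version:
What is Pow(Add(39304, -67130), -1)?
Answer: Rational(-1, 27826) ≈ -3.5938e-5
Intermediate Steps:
Pow(Add(39304, -67130), -1) = Pow(-27826, -1) = Rational(-1, 27826)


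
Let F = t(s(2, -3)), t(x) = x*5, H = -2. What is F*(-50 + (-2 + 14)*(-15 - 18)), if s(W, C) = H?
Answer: 4460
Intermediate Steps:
s(W, C) = -2
t(x) = 5*x
F = -10 (F = 5*(-2) = -10)
F*(-50 + (-2 + 14)*(-15 - 18)) = -10*(-50 + (-2 + 14)*(-15 - 18)) = -10*(-50 + 12*(-33)) = -10*(-50 - 396) = -10*(-446) = 4460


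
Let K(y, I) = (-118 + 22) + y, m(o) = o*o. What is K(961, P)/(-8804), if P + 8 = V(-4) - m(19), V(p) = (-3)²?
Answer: -865/8804 ≈ -0.098251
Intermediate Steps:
V(p) = 9
m(o) = o²
P = -360 (P = -8 + (9 - 1*19²) = -8 + (9 - 1*361) = -8 + (9 - 361) = -8 - 352 = -360)
K(y, I) = -96 + y
K(961, P)/(-8804) = (-96 + 961)/(-8804) = 865*(-1/8804) = -865/8804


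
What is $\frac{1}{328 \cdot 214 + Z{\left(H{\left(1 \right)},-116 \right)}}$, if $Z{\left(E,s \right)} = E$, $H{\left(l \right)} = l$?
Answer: $\frac{1}{70193} \approx 1.4246 \cdot 10^{-5}$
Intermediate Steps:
$\frac{1}{328 \cdot 214 + Z{\left(H{\left(1 \right)},-116 \right)}} = \frac{1}{328 \cdot 214 + 1} = \frac{1}{70192 + 1} = \frac{1}{70193}$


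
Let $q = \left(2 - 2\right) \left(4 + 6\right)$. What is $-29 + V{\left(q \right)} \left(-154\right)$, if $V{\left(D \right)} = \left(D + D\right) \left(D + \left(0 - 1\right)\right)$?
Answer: $-29$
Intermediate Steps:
$q = 0$ ($q = 0 \cdot 10 = 0$)
$V{\left(D \right)} = 2 D \left(-1 + D\right)$ ($V{\left(D \right)} = 2 D \left(D + \left(0 - 1\right)\right) = 2 D \left(D - 1\right) = 2 D \left(-1 + D\right)$)
$-29 + V{\left(q \right)} \left(-154\right) = -29 + 2 \cdot 0 \left(-1 + 0\right) \left(-154\right) = -29 + 2 \cdot 0 \left(-1\right) \left(-154\right) = -29 + 0 \left(-154\right) = -29 + 0 = -29$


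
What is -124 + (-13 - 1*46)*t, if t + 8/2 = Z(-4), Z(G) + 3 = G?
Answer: 525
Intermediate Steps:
Z(G) = -3 + G
t = -11 (t = -4 + (-3 - 4) = -4 - 7 = -11)
-124 + (-13 - 1*46)*t = -124 + (-13 - 1*46)*(-11) = -124 + (-13 - 46)*(-11) = -124 - 59*(-11) = -124 + 649 = 525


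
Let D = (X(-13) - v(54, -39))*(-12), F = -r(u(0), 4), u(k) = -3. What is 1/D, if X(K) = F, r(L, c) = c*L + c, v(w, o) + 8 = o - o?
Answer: -1/192 ≈ -0.0052083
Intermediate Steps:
v(w, o) = -8 (v(w, o) = -8 + (o - o) = -8 + 0 = -8)
r(L, c) = c + L*c (r(L, c) = L*c + c = c + L*c)
F = 8 (F = -4*(1 - 3) = -4*(-2) = -1*(-8) = 8)
X(K) = 8
D = -192 (D = (8 - 1*(-8))*(-12) = (8 + 8)*(-12) = 16*(-12) = -192)
1/D = 1/(-192) = -1/192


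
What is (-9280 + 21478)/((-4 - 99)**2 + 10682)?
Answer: 4066/7097 ≈ 0.57292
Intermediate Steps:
(-9280 + 21478)/((-4 - 99)**2 + 10682) = 12198/((-103)**2 + 10682) = 12198/(10609 + 10682) = 12198/21291 = 12198*(1/21291) = 4066/7097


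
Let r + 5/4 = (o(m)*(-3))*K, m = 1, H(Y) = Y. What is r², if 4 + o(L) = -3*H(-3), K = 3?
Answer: 34225/16 ≈ 2139.1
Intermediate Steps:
o(L) = 5 (o(L) = -4 - 3*(-3) = -4 - 1*(-9) = -4 + 9 = 5)
r = -185/4 (r = -5/4 + (5*(-3))*3 = -5/4 - 15*3 = -5/4 - 45 = -185/4 ≈ -46.250)
r² = (-185/4)² = 34225/16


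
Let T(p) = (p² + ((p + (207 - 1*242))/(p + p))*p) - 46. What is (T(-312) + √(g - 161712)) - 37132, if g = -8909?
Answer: 119985/2 + I*√170621 ≈ 59993.0 + 413.06*I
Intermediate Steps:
T(p) = -127/2 + p² + p/2 (T(p) = (p² + ((p + (207 - 242))/((2*p)))*p) - 46 = (p² + ((p - 35)*(1/(2*p)))*p) - 46 = (p² + ((-35 + p)*(1/(2*p)))*p) - 46 = (p² + ((-35 + p)/(2*p))*p) - 46 = (p² + (-35/2 + p/2)) - 46 = (-35/2 + p² + p/2) - 46 = -127/2 + p² + p/2)
(T(-312) + √(g - 161712)) - 37132 = ((-127/2 + (-312)² + (½)*(-312)) + √(-8909 - 161712)) - 37132 = ((-127/2 + 97344 - 156) + √(-170621)) - 37132 = (194249/2 + I*√170621) - 37132 = 119985/2 + I*√170621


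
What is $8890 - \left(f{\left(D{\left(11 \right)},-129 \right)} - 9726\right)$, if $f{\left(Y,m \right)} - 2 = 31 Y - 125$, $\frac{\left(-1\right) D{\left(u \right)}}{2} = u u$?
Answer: $26241$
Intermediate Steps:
$D{\left(u \right)} = - 2 u^{2}$ ($D{\left(u \right)} = - 2 u u = - 2 u^{2}$)
$f{\left(Y,m \right)} = -123 + 31 Y$ ($f{\left(Y,m \right)} = 2 + \left(31 Y - 125\right) = 2 + \left(-125 + 31 Y\right) = -123 + 31 Y$)
$8890 - \left(f{\left(D{\left(11 \right)},-129 \right)} - 9726\right) = 8890 - \left(\left(-123 + 31 \left(- 2 \cdot 11^{2}\right)\right) - 9726\right) = 8890 - \left(\left(-123 + 31 \left(\left(-2\right) 121\right)\right) - 9726\right) = 8890 - \left(\left(-123 + 31 \left(-242\right)\right) - 9726\right) = 8890 - \left(\left(-123 - 7502\right) - 9726\right) = 8890 - \left(-7625 - 9726\right) = 8890 - -17351 = 8890 + 17351 = 26241$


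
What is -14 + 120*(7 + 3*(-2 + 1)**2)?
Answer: 1186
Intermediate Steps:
-14 + 120*(7 + 3*(-2 + 1)**2) = -14 + 120*(7 + 3*(-1)**2) = -14 + 120*(7 + 3*1) = -14 + 120*(7 + 3) = -14 + 120*10 = -14 + 1200 = 1186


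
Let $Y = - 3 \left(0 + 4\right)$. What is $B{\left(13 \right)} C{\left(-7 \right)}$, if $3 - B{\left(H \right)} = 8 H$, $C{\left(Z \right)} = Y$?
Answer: $1212$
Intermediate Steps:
$Y = -12$ ($Y = \left(-3\right) 4 = -12$)
$C{\left(Z \right)} = -12$
$B{\left(H \right)} = 3 - 8 H$
$B{\left(13 \right)} C{\left(-7 \right)} = \left(3 - 104\right) \left(-12\right) = \left(-101\right) \left(-12\right) = 1212$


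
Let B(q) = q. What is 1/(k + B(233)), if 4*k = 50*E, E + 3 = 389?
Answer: 1/5058 ≈ 0.00019771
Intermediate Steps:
E = 386 (E = -3 + 389 = 386)
k = 4825 (k = (50*386)/4 = (¼)*19300 = 4825)
1/(k + B(233)) = 1/(4825 + 233) = 1/5058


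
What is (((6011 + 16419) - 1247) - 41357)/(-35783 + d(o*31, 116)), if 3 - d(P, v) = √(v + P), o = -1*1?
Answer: 144365144/256041663 - 20174*√85/1280208315 ≈ 0.56369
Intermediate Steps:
o = -1
d(P, v) = 3 - √(P + v) (d(P, v) = 3 - √(v + P) = 3 - √(P + v))
(((6011 + 16419) - 1247) - 41357)/(-35783 + d(o*31, 116)) = (((6011 + 16419) - 1247) - 41357)/(-35783 + (3 - √(-1*31 + 116))) = ((22430 - 1247) - 41357)/(-35783 + (3 - √(-31 + 116))) = (21183 - 41357)/(-35783 + (3 - √85)) = -20174/(-35780 - √85)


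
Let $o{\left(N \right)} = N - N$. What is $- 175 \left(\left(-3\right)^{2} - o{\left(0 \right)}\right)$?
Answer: $-1575$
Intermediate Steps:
$o{\left(N \right)} = 0$
$- 175 \left(\left(-3\right)^{2} - o{\left(0 \right)}\right) = - 175 \left(\left(-3\right)^{2} - 0\right) = - 175 \left(9 + 0\right) = \left(-175\right) 9 = -1575$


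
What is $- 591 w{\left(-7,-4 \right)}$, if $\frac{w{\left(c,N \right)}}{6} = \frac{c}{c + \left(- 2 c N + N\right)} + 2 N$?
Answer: $\frac{1875834}{67} \approx 27998.0$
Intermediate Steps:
$w{\left(c,N \right)} = 12 N + \frac{6 c}{N + c - 2 N c}$ ($w{\left(c,N \right)} = 6 \left(\frac{c}{c + \left(- 2 c N + N\right)} + 2 N\right) = 6 \left(\frac{c}{c - \left(- N + 2 N c\right)} + 2 N\right) = 6 \left(\frac{c}{N + c - 2 N c} + 2 N\right) = 6 \left(2 N + \frac{c}{N + c - 2 N c}\right) = 12 N + \frac{6 c}{N + c - 2 N c}$)
$- 591 w{\left(-7,-4 \right)} = - 591 \frac{6 \left(-7 + 2 \left(-4\right)^{2} - - 28 \left(-4\right)^{2} + 2 \left(-4\right) \left(-7\right)\right)}{-4 - 7 - \left(-8\right) \left(-7\right)} = - 591 \frac{6 \left(-7 + 2 \cdot 16 - \left(-28\right) 16 + 56\right)}{-4 - 7 - 56} = - 591 \frac{6 \left(-7 + 32 + 448 + 56\right)}{-67} = - 591 \cdot 6 \left(- \frac{1}{67}\right) 529 = \left(-591\right) \left(- \frac{3174}{67}\right) = \frac{1875834}{67}$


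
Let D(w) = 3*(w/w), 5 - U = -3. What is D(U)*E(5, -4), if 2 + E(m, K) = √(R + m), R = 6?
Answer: -6 + 3*√11 ≈ 3.9499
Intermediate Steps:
U = 8 (U = 5 - 1*(-3) = 5 + 3 = 8)
D(w) = 3 (D(w) = 3*1 = 3)
E(m, K) = -2 + √(6 + m)
D(U)*E(5, -4) = 3*(-2 + √(6 + 5)) = 3*(-2 + √11) = -6 + 3*√11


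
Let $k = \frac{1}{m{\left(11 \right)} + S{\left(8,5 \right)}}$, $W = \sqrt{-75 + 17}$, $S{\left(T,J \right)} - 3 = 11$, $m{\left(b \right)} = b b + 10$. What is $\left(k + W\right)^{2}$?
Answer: $- \frac{1219449}{21025} + \frac{2 i \sqrt{58}}{145} \approx -58.0 + 0.10505 i$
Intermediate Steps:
$m{\left(b \right)} = 10 + b^{2}$ ($m{\left(b \right)} = b^{2} + 10 = 10 + b^{2}$)
$S{\left(T,J \right)} = 14$ ($S{\left(T,J \right)} = 3 + 11 = 14$)
$W = i \sqrt{58}$ ($W = \sqrt{-58} = i \sqrt{58} \approx 7.6158 i$)
$k = \frac{1}{145}$ ($k = \frac{1}{\left(10 + 11^{2}\right) + 14} = \frac{1}{\left(10 + 121\right) + 14} = \frac{1}{131 + 14} = \frac{1}{145} \approx 0.0068966$)
$\left(k + W\right)^{2} = \left(\frac{1}{145} + i \sqrt{58}\right)^{2}$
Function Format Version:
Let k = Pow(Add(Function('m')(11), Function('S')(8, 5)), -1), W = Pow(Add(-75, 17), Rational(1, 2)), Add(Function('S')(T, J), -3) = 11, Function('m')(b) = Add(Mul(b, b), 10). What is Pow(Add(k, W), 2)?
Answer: Add(Rational(-1219449, 21025), Mul(Rational(2, 145), I, Pow(58, Rational(1, 2)))) ≈ Add(-58.000, Mul(0.10505, I))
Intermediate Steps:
Function('m')(b) = Add(10, Pow(b, 2)) (Function('m')(b) = Add(Pow(b, 2), 10) = Add(10, Pow(b, 2)))
Function('S')(T, J) = 14 (Function('S')(T, J) = Add(3, 11) = 14)
W = Mul(I, Pow(58, Rational(1, 2))) (W = Pow(-58, Rational(1, 2)) = Mul(I, Pow(58, Rational(1, 2))) ≈ Mul(7.6158, I))
k = Rational(1, 145) (k = Pow(Add(Add(10, Pow(11, 2)), 14), -1) = Pow(Add(Add(10, 121), 14), -1) = Pow(Add(131, 14), -1) = Pow(145, -1) = Rational(1, 145) ≈ 0.0068966)
Pow(Add(k, W), 2) = Pow(Add(Rational(1, 145), Mul(I, Pow(58, Rational(1, 2)))), 2)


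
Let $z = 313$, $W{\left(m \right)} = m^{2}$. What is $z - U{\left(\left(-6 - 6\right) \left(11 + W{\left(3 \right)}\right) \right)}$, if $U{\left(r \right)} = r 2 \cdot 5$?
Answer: $2713$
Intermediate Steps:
$U{\left(r \right)} = 10 r$ ($U{\left(r \right)} = 2 r 5 = 10 r$)
$z - U{\left(\left(-6 - 6\right) \left(11 + W{\left(3 \right)}\right) \right)} = 313 - 10 \left(-6 - 6\right) \left(11 + 3^{2}\right) = 313 - 10 \left(- 12 \left(11 + 9\right)\right) = 313 - 10 \left(\left(-12\right) 20\right) = 313 - 10 \left(-240\right) = 313 - -2400 = 313 + 2400 = 2713$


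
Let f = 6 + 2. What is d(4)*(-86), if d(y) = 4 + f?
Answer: -1032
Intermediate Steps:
f = 8
d(y) = 12 (d(y) = 4 + 8 = 12)
d(4)*(-86) = 12*(-86) = -1032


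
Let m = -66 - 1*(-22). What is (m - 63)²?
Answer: 11449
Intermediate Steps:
m = -44 (m = -66 + 22 = -44)
(m - 63)² = (-44 - 63)² = (-107)² = 11449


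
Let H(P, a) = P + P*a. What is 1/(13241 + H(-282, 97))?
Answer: -1/14395 ≈ -6.9469e-5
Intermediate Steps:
1/(13241 + H(-282, 97)) = 1/(13241 - 282*(1 + 97)) = 1/(13241 - 282*98) = 1/(13241 - 27636) = 1/(-14395) = -1/14395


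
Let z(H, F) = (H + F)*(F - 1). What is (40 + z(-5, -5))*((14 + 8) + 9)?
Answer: 3100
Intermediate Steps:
z(H, F) = (-1 + F)*(F + H) (z(H, F) = (F + H)*(-1 + F) = (-1 + F)*(F + H))
(40 + z(-5, -5))*((14 + 8) + 9) = (40 + ((-5)**2 - 1*(-5) - 1*(-5) - 5*(-5)))*((14 + 8) + 9) = (40 + (25 + 5 + 5 + 25))*(22 + 9) = (40 + 60)*31 = 100*31 = 3100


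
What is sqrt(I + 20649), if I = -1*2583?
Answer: sqrt(18066) ≈ 134.41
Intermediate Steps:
I = -2583
sqrt(I + 20649) = sqrt(-2583 + 20649) = sqrt(18066)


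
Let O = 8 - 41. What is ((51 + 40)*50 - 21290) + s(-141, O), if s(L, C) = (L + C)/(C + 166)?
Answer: -2226594/133 ≈ -16741.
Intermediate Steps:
O = -33
s(L, C) = (C + L)/(166 + C)
((51 + 40)*50 - 21290) + s(-141, O) = ((51 + 40)*50 - 21290) + (-33 - 141)/(166 - 33) = (91*50 - 21290) - 174/133 = (4550 - 21290) + (1/133)*(-174) = -16740 - 174/133 = -2226594/133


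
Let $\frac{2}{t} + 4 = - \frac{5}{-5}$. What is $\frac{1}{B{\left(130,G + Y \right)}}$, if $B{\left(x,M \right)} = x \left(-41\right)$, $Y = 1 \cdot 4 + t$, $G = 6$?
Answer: $- \frac{1}{5330} \approx -0.00018762$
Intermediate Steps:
$t = - \frac{2}{3}$ ($t = \frac{2}{-4 - \frac{5}{-5}} = \frac{2}{-4 - -1} = \frac{2}{-4 + 1} = \frac{2}{-3} = 2 \left(- \frac{1}{3}\right) = - \frac{2}{3} \approx -0.66667$)
$Y = \frac{10}{3}$ ($Y = 1 \cdot 4 - \frac{2}{3} = 4 - \frac{2}{3} = \frac{10}{3} \approx 3.3333$)
$B{\left(x,M \right)} = - 41 x$
$\frac{1}{B{\left(130,G + Y \right)}} = \frac{1}{\left(-41\right) 130} = \frac{1}{-5330} = - \frac{1}{5330}$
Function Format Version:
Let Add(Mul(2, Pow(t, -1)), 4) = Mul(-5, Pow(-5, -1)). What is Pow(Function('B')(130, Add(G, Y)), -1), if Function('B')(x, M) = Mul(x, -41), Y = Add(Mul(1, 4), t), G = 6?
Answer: Rational(-1, 5330) ≈ -0.00018762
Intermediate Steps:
t = Rational(-2, 3) (t = Mul(2, Pow(Add(-4, Mul(-5, Pow(-5, -1))), -1)) = Mul(2, Pow(Add(-4, Mul(-5, Rational(-1, 5))), -1)) = Mul(2, Pow(Add(-4, 1), -1)) = Mul(2, Pow(-3, -1)) = Mul(2, Rational(-1, 3)) = Rational(-2, 3) ≈ -0.66667)
Y = Rational(10, 3) (Y = Add(Mul(1, 4), Rational(-2, 3)) = Add(4, Rational(-2, 3)) = Rational(10, 3) ≈ 3.3333)
Function('B')(x, M) = Mul(-41, x)
Pow(Function('B')(130, Add(G, Y)), -1) = Pow(Mul(-41, 130), -1) = Pow(-5330, -1) = Rational(-1, 5330)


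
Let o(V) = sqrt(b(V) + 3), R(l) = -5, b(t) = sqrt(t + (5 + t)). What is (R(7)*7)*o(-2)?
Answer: -70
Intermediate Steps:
b(t) = sqrt(5 + 2*t)
o(V) = sqrt(3 + sqrt(5 + 2*V)) (o(V) = sqrt(sqrt(5 + 2*V) + 3) = sqrt(3 + sqrt(5 + 2*V)))
(R(7)*7)*o(-2) = (-5*7)*sqrt(3 + sqrt(5 + 2*(-2))) = -35*sqrt(3 + sqrt(5 - 4)) = -35*sqrt(3 + sqrt(1)) = -35*sqrt(3 + 1) = -35*sqrt(4) = -35*2 = -70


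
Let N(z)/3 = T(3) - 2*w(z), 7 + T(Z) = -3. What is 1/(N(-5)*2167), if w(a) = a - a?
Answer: -1/65010 ≈ -1.5382e-5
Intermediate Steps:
T(Z) = -10 (T(Z) = -7 - 3 = -10)
w(a) = 0
N(z) = -30 (N(z) = 3*(-10 - 2*0) = 3*(-10 + 0) = 3*(-10) = -30)
1/(N(-5)*2167) = 1/(-30*2167) = 1/(-65010) = -1/65010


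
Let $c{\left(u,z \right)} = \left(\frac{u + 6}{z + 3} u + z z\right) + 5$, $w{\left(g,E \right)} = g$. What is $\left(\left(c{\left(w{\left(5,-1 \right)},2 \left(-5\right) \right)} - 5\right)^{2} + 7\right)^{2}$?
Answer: $\frac{173362311424}{2401} \approx 7.2204 \cdot 10^{7}$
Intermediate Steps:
$c{\left(u,z \right)} = 5 + z^{2} + \frac{u \left(6 + u\right)}{3 + z}$ ($c{\left(u,z \right)} = \left(\frac{6 + u}{3 + z} u + z^{2}\right) + 5 = \left(\frac{u \left(6 + u\right)}{3 + z} + z^{2}\right) + 5 = \left(z^{2} + \frac{u \left(6 + u\right)}{3 + z}\right) + 5 = 5 + z^{2} + \frac{u \left(6 + u\right)}{3 + z}$)
$\left(\left(c{\left(w{\left(5,-1 \right)},2 \left(-5\right) \right)} - 5\right)^{2} + 7\right)^{2} = \left(\left(\frac{15 + 5^{2} + \left(2 \left(-5\right)\right)^{3} + 3 \left(2 \left(-5\right)\right)^{2} + 5 \cdot 2 \left(-5\right) + 6 \cdot 5}{3 + 2 \left(-5\right)} - 5\right)^{2} + 7\right)^{2} = \left(\left(\frac{15 + 25 + \left(-10\right)^{3} + 3 \left(-10\right)^{2} + 5 \left(-10\right) + 30}{3 - 10} - 5\right)^{2} + 7\right)^{2} = \left(\left(\frac{15 + 25 - 1000 + 3 \cdot 100 - 50 + 30}{-7} - 5\right)^{2} + 7\right)^{2} = \left(\left(- \frac{15 + 25 - 1000 + 300 - 50 + 30}{7} - 5\right)^{2} + 7\right)^{2} = \left(\left(\left(- \frac{1}{7}\right) \left(-680\right) - 5\right)^{2} + 7\right)^{2} = \left(\left(\frac{680}{7} - 5\right)^{2} + 7\right)^{2} = \left(\left(\frac{645}{7}\right)^{2} + 7\right)^{2} = \left(\frac{416025}{49} + 7\right)^{2} = \left(\frac{416368}{49}\right)^{2} = \frac{173362311424}{2401}$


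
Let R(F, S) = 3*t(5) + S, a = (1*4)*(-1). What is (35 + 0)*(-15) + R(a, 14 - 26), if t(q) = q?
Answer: -522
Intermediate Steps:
a = -4 (a = 4*(-1) = -4)
R(F, S) = 15 + S (R(F, S) = 3*5 + S = 15 + S)
(35 + 0)*(-15) + R(a, 14 - 26) = (35 + 0)*(-15) + (15 + (14 - 26)) = 35*(-15) + (15 - 12) = -525 + 3 = -522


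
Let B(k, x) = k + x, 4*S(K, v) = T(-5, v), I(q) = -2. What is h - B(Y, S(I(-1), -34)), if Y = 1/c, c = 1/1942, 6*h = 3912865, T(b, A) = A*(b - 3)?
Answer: 3900805/6 ≈ 6.5013e+5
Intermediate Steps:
T(b, A) = A*(-3 + b)
S(K, v) = -2*v (S(K, v) = (v*(-3 - 5))/4 = (v*(-8))/4 = (-8*v)/4 = -2*v)
h = 3912865/6 (h = (⅙)*3912865 = 3912865/6 ≈ 6.5214e+5)
c = 1/1942 ≈ 0.00051493
Y = 1942 (Y = 1/(1/1942) = 1942)
h - B(Y, S(I(-1), -34)) = 3912865/6 - (1942 - 2*(-34)) = 3912865/6 - (1942 + 68) = 3912865/6 - 1*2010 = 3912865/6 - 2010 = 3900805/6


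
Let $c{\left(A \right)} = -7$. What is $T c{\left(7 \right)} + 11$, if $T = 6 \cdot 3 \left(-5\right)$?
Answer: $641$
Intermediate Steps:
$T = -90$ ($T = 18 \left(-5\right) = -90$)
$T c{\left(7 \right)} + 11 = \left(-90\right) \left(-7\right) + 11 = 630 + 11 = 641$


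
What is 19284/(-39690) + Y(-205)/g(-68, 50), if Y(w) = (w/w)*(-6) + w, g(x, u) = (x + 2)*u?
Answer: -614029/1455300 ≈ -0.42193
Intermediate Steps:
g(x, u) = u*(2 + x) (g(x, u) = (2 + x)*u = u*(2 + x))
Y(w) = -6 + w (Y(w) = 1*(-6) + w = -6 + w)
19284/(-39690) + Y(-205)/g(-68, 50) = 19284/(-39690) + (-6 - 205)/((50*(2 - 68))) = 19284*(-1/39690) - 211/(50*(-66)) = -3214/6615 - 211/(-3300) = -3214/6615 - 211*(-1/3300) = -3214/6615 + 211/3300 = -614029/1455300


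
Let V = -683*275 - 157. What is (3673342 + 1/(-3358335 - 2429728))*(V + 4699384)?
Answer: 95919331145570946090/5788063 ≈ 1.6572e+13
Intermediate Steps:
V = -187982 (V = -187825 - 157 = -187982)
(3673342 + 1/(-3358335 - 2429728))*(V + 4699384) = (3673342 + 1/(-3358335 - 2429728))*(-187982 + 4699384) = (3673342 + 1/(-5788063))*4511402 = (3673342 - 1/5788063)*4511402 = (21261534916545/5788063)*4511402 = 95919331145570946090/5788063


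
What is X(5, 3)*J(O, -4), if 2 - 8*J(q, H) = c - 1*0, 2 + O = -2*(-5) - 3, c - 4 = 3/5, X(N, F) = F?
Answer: -39/40 ≈ -0.97500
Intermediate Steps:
c = 23/5 (c = 4 + 3/5 = 23/5 ≈ 4.6000)
O = 5 (O = -2 + (-2*(-5) - 3) = -2 + (10 - 3) = -2 + 7 = 5)
J(q, H) = -13/40 (J(q, H) = 1/4 - (23/5 - 1*0)/8 = 1/4 - (23/5 + 0)/8 = 1/4 - 1/8*23/5 = 1/4 - 23/40 = -13/40)
X(5, 3)*J(O, -4) = 3*(-13/40) = -39/40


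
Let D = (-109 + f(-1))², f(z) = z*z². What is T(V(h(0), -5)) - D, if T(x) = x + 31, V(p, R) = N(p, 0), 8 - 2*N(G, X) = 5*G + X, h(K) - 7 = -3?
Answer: -12075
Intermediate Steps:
h(K) = 4 (h(K) = 7 - 3 = 4)
f(z) = z³
N(G, X) = 4 - 5*G/2 - X/2 (N(G, X) = 4 - (5*G + X)/2 = 4 - (X + 5*G)/2 = 4 + (-5*G/2 - X/2) = 4 - 5*G/2 - X/2)
V(p, R) = 4 - 5*p/2 (V(p, R) = 4 - 5*p/2 - ½*0 = 4 - 5*p/2 + 0 = 4 - 5*p/2)
T(x) = 31 + x
D = 12100 (D = (-109 + (-1)³)² = (-109 - 1)² = (-110)² = 12100)
T(V(h(0), -5)) - D = (31 + (4 - 5/2*4)) - 1*12100 = (31 + (4 - 10)) - 12100 = (31 - 6) - 12100 = 25 - 12100 = -12075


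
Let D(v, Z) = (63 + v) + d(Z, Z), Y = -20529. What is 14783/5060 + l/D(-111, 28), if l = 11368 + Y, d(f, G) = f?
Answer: 583129/1265 ≈ 460.97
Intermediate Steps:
l = -9161 (l = 11368 - 20529 = -9161)
D(v, Z) = 63 + Z + v (D(v, Z) = (63 + v) + Z = 63 + Z + v)
14783/5060 + l/D(-111, 28) = 14783/5060 - 9161/(63 + 28 - 111) = 14783*(1/5060) - 9161/(-20) = 14783/5060 - 9161*(-1/20) = 14783/5060 + 9161/20 = 583129/1265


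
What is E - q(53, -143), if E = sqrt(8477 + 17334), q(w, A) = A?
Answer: 143 + sqrt(25811) ≈ 303.66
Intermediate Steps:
E = sqrt(25811) ≈ 160.66
E - q(53, -143) = sqrt(25811) - 1*(-143) = sqrt(25811) + 143 = 143 + sqrt(25811)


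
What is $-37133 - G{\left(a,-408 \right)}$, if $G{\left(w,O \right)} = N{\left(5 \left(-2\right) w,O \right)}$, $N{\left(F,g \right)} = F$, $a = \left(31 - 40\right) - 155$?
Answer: $-38773$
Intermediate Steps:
$a = -164$ ($a = -9 - 155 = -164$)
$G{\left(w,O \right)} = - 10 w$ ($G{\left(w,O \right)} = 5 \left(-2\right) w = - 10 w$)
$-37133 - G{\left(a,-408 \right)} = -37133 - \left(-10\right) \left(-164\right) = -37133 - 1640 = -38773$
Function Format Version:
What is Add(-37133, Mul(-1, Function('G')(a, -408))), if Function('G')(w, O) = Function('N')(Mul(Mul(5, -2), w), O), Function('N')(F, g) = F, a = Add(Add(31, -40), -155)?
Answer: -38773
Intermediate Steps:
a = -164 (a = Add(-9, -155) = -164)
Function('G')(w, O) = Mul(-10, w) (Function('G')(w, O) = Mul(Mul(5, -2), w) = Mul(-10, w))
Add(-37133, Mul(-1, Function('G')(a, -408))) = Add(-37133, Mul(-1, Mul(-10, -164))) = Add(-37133, Mul(-1, 1640)) = Add(-37133, -1640) = -38773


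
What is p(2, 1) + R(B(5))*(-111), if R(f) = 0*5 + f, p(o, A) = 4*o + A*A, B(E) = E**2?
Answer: -2766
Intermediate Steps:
p(o, A) = A**2 + 4*o (p(o, A) = 4*o + A**2 = A**2 + 4*o)
R(f) = f (R(f) = 0 + f = f)
p(2, 1) + R(B(5))*(-111) = (1**2 + 4*2) + 5**2*(-111) = (1 + 8) + 25*(-111) = 9 - 2775 = -2766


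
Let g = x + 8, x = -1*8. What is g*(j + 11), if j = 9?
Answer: 0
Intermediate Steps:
x = -8
g = 0 (g = -8 + 8 = 0)
g*(j + 11) = 0*(9 + 11) = 0*20 = 0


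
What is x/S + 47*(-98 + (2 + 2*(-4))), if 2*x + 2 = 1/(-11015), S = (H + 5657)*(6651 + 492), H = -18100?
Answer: -9570870624419329/1958034088470 ≈ -4888.0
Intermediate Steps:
S = -88880349 (S = (-18100 + 5657)*(6651 + 492) = -12443*7143 = -88880349)
x = -22031/22030 (x = -1 + (1/2)/(-11015) = -1 + (1/2)*(-1/11015) = -1 - 1/22030 = -22031/22030 ≈ -1.0000)
x/S + 47*(-98 + (2 + 2*(-4))) = -22031/22030/(-88880349) + 47*(-98 + (2 + 2*(-4))) = -22031/22030*(-1/88880349) + 47*(-98 + (2 - 8)) = 22031/1958034088470 + 47*(-98 - 6) = 22031/1958034088470 + 47*(-104) = 22031/1958034088470 - 4888 = -9570870624419329/1958034088470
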